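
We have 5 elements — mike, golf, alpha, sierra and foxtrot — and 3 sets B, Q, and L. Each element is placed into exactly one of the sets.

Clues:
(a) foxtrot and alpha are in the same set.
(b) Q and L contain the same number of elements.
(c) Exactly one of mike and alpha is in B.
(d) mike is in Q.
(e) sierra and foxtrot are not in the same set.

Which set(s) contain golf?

From (d): mike ∈ Q.
(c) (exactly one): alpha ∈ B.
(a): foxtrot matches alpha: foxtrot ∈ B.
(e): sierra ∉ B.
Suppose golf ∉ B: no assignment then satisfies all the clues, so golf ∈ B.

golf: B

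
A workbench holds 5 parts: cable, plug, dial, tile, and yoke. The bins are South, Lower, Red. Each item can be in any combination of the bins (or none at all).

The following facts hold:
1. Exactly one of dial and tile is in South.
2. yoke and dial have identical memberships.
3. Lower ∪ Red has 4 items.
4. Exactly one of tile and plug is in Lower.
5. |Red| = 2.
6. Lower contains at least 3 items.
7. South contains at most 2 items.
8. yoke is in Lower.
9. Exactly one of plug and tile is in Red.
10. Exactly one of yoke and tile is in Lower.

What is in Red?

Red = {cable, plug}

From (8): yoke ∈ Lower.
(2): dial matches yoke: dial ∈ Lower.
(10) (exactly one): tile ∉ Lower.
(4) (exactly one): plug ∈ Lower.
Suppose cable ∉ Red: no assignment then satisfies all the clues, so cable ∈ Red.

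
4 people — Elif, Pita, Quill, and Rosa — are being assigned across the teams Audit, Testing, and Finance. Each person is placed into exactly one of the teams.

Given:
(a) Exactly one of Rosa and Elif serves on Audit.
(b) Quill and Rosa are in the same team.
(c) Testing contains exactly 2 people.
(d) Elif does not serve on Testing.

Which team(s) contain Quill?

Quill: Testing

From (d): Elif ∉ Testing.
Suppose Quill ∈ Audit: no assignment then satisfies all the clues, so Quill ∉ Audit.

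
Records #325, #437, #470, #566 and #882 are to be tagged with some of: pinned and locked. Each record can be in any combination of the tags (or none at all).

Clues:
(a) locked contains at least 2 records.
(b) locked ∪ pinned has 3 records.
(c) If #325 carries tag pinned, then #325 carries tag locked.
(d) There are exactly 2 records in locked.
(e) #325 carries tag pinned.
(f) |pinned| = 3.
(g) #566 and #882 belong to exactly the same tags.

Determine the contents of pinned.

From (e): #325 ∈ pinned.
(c): #325 ∈ locked.
Suppose #437 ∉ pinned: no assignment then satisfies all the clues, so #437 ∈ pinned.

pinned = {#325, #437, #470}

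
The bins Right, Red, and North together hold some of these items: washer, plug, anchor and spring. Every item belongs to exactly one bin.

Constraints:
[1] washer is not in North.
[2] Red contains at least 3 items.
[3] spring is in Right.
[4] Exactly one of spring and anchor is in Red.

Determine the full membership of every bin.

Right = {spring}; Red = {anchor, plug, washer}; North = {}

From (1): washer ∉ North.
From (3): spring ∈ Right.
(2): only 3 candidates remain for Red, so all are in.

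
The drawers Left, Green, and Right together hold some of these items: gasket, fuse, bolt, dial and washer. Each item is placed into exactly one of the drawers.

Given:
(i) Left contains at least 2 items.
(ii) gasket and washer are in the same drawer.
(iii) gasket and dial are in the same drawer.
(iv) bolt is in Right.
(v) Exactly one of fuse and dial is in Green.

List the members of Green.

Green = {fuse}

From (iv): bolt ∈ Right.
Suppose gasket ∈ Green: no assignment then satisfies all the clues, so gasket ∉ Green.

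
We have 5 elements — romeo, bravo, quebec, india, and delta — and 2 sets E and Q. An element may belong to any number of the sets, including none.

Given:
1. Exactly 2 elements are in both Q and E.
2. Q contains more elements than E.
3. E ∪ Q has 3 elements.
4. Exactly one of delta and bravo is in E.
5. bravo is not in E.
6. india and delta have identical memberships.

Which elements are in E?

From (5): bravo ∉ E.
(4) (exactly one): delta ∈ E.
(6): india matches delta: india ∈ E.
Suppose romeo ∈ E: no assignment then satisfies all the clues, so romeo ∉ E.

E = {delta, india}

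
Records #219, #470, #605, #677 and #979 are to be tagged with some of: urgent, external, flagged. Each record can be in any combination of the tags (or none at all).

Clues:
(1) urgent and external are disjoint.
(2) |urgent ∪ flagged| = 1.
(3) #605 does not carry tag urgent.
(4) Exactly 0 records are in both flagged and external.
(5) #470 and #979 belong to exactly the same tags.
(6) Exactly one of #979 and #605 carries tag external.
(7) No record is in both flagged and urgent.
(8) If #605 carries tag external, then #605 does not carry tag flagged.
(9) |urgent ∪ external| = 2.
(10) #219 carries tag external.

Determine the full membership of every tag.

urgent = {}; external = {#219, #605}; flagged = {#677}

From (3): #605 ∉ urgent.
From (10): #219 ∈ external.
(1) (disjoint): #219 ∉ urgent.
Suppose #219 ∈ flagged: no assignment then satisfies all the clues, so #219 ∉ flagged.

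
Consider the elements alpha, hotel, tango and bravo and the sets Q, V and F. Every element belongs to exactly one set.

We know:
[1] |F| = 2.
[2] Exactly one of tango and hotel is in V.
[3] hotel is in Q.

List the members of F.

F = {alpha, bravo}

From (3): hotel ∈ Q.
(2) (exactly one): tango ∈ V.
(1): only 2 candidates remain for F, so all are in.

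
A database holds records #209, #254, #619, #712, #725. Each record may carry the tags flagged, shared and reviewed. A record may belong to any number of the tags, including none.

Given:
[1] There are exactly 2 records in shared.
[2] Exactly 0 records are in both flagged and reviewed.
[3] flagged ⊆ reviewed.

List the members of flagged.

flagged = {}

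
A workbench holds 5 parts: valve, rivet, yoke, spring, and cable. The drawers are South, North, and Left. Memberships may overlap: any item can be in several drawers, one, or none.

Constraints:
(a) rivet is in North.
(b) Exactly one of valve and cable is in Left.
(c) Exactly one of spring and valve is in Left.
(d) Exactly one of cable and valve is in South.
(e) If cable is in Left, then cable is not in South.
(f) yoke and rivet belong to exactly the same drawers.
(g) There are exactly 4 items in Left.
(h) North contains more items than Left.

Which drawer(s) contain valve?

valve: North, South

From (a): rivet ∈ North.
(f): yoke matches rivet: yoke ∈ North.
Suppose valve ∉ South: no assignment then satisfies all the clues, so valve ∈ South.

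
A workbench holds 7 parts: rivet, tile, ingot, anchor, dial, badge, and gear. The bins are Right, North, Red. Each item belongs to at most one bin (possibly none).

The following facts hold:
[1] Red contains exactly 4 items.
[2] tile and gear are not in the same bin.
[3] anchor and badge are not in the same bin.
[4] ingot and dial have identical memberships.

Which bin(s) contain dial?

dial: Red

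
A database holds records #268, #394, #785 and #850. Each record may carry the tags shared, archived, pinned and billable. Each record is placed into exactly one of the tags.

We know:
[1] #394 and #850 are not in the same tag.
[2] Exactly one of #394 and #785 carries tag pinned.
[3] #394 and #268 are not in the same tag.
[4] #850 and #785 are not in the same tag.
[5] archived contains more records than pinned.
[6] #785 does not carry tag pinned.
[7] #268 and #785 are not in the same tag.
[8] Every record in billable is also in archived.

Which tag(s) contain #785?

#785: shared

From (6): #785 ∉ pinned.
(2) (exactly one): #394 ∈ pinned.
(3): #268 ∉ pinned.
(1): #850 ∉ pinned.
Suppose #785 ∉ shared: no assignment then satisfies all the clues, so #785 ∈ shared.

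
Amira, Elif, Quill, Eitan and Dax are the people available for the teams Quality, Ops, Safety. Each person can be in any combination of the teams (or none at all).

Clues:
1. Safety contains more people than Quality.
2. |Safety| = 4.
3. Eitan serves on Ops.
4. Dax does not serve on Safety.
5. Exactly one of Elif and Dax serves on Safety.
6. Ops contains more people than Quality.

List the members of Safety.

From (3): Eitan ∈ Ops.
From (4): Dax ∉ Safety.
(2): only 4 candidates remain for Safety, so all are in.

Safety = {Amira, Eitan, Elif, Quill}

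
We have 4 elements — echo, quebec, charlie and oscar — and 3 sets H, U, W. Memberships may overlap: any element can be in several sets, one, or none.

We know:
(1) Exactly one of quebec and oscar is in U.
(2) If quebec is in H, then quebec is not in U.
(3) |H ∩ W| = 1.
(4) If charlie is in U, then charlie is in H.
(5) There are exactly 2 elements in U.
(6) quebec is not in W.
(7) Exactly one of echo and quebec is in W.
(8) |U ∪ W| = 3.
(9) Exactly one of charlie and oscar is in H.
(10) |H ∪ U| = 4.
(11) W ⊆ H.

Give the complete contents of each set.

From (6): quebec ∉ W.
(7) (exactly one): echo ∈ W.
(11) with echo ∈ W: echo ∈ H.
Suppose echo ∈ U: no assignment then satisfies all the clues, so echo ∉ U.

H = {charlie, echo, quebec}; U = {charlie, oscar}; W = {echo}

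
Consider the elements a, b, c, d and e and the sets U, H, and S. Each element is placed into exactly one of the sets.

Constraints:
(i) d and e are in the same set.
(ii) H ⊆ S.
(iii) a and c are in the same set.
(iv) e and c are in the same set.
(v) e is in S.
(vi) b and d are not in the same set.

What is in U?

From (v): e ∈ S.
(i): d matches e: d ∉ U.
(i): d matches e: d ∉ H.
(i): d matches e: d ∈ S.
(iv): c matches e: c ∉ U.
(iv): c matches e: c ∉ H.
(iv): c matches e: c ∈ S.
(vi): b ∉ S.
(ii) contrapositive: b ∉ H.
(iii): a matches c: a ∉ U.
(iii): a matches c: a ∉ H.
Only one set left: b ∈ U.

U = {b}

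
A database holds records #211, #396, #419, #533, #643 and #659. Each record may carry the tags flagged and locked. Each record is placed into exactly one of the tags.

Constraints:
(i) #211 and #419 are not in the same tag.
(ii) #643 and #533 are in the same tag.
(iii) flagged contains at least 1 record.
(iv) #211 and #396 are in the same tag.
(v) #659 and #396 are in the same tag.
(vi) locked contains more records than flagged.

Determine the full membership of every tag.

flagged = {#419}; locked = {#211, #396, #533, #643, #659}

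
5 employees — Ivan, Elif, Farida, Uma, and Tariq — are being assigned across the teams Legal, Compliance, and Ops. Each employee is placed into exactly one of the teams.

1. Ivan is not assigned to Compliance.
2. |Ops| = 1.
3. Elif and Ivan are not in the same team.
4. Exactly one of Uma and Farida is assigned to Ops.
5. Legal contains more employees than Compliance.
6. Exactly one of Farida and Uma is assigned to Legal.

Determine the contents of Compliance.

Compliance = {Elif}

From (1): Ivan ∉ Compliance.
Suppose Elif ∉ Compliance: no assignment then satisfies all the clues, so Elif ∈ Compliance.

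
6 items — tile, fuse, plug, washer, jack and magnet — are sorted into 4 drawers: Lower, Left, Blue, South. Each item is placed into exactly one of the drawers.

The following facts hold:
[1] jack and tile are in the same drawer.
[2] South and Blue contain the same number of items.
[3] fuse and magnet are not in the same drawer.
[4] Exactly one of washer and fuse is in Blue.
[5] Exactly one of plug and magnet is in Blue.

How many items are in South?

2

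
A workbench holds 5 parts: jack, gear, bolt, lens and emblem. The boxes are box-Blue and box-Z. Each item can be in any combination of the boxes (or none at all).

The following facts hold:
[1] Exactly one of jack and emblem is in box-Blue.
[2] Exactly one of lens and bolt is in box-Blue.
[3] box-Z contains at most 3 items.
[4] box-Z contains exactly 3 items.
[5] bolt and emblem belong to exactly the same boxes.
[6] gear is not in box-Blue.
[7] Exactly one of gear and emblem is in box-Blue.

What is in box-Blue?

From (6): gear ∉ box-Blue.
(7) (exactly one): emblem ∈ box-Blue.
(1) (exactly one): jack ∉ box-Blue.
(5): bolt matches emblem: bolt ∈ box-Blue.
(2) (exactly one): lens ∉ box-Blue.

box-Blue = {bolt, emblem}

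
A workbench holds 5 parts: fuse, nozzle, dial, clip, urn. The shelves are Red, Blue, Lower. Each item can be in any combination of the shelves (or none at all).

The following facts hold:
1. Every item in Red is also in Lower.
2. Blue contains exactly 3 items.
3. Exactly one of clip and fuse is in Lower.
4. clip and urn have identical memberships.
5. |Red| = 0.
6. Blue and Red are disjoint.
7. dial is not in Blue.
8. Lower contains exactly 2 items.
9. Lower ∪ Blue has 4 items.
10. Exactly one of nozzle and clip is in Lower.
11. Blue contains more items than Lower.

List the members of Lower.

Lower = {fuse, nozzle}

From (7): dial ∉ Blue.
(5): Red already has 0, so the rest are out.
Suppose fuse ∉ Lower: no assignment then satisfies all the clues, so fuse ∈ Lower.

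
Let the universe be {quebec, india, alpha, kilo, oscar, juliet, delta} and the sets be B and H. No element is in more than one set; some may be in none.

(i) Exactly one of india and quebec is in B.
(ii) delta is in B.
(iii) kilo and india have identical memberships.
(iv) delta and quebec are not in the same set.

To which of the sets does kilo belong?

From (ii): delta ∈ B.
(iv): quebec ∉ B.
(i) (exactly one): india ∈ B.
(iii): kilo matches india: kilo ∈ B.

kilo: B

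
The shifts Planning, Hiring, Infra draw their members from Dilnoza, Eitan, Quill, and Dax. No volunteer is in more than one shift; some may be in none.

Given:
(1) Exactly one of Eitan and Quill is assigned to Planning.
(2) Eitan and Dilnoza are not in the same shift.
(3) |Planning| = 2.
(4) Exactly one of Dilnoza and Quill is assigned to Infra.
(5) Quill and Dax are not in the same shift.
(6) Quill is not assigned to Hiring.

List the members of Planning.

Planning = {Dax, Eitan}

From (6): Quill ∉ Hiring.
Suppose Dilnoza ∈ Planning: no assignment then satisfies all the clues, so Dilnoza ∉ Planning.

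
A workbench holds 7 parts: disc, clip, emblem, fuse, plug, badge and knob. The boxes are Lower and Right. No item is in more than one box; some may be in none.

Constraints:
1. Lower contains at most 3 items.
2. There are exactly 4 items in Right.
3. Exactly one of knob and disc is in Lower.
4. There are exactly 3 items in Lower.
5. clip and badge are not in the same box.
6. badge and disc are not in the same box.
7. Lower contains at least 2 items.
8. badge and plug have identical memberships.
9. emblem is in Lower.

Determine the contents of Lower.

Lower = {clip, disc, emblem}

From (9): emblem ∈ Lower.
Suppose disc ∉ Lower: no assignment then satisfies all the clues, so disc ∈ Lower.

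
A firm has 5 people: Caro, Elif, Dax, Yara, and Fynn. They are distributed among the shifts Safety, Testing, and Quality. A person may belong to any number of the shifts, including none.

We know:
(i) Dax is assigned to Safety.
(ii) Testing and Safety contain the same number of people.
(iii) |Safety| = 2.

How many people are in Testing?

2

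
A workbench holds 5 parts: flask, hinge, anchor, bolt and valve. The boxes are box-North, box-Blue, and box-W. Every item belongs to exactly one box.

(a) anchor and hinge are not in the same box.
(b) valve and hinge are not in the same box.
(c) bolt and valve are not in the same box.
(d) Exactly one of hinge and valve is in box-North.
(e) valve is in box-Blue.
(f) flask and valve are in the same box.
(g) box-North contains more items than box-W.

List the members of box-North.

box-North = {bolt, hinge}

From (e): valve ∈ box-Blue.
(b): hinge ∉ box-Blue.
(c): bolt ∉ box-Blue.
(d) (exactly one): hinge ∈ box-North.
(f): flask matches valve: flask ∉ box-North.
(f): flask matches valve: flask ∈ box-Blue.
(a): anchor ∉ box-North.
Suppose bolt ∉ box-North: no assignment then satisfies all the clues, so bolt ∈ box-North.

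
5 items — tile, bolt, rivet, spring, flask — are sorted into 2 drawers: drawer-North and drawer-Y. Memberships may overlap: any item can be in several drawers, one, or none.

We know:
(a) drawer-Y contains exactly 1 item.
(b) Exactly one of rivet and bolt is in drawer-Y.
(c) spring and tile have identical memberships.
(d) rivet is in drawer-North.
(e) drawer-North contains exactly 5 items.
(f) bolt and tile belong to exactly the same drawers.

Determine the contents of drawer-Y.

drawer-Y = {rivet}

From (d): rivet ∈ drawer-North.
(e): only 5 candidates remain for drawer-North, so all are in.
Suppose tile ∈ drawer-Y: no assignment then satisfies all the clues, so tile ∉ drawer-Y.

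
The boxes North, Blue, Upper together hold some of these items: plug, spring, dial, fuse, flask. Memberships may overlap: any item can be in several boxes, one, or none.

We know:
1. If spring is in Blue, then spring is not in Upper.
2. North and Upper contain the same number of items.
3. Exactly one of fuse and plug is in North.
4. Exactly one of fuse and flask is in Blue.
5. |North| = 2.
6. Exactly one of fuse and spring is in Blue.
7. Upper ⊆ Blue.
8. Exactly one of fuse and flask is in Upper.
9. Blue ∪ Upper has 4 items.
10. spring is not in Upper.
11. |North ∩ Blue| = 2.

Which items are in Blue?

Blue = {dial, flask, plug, spring}

From (10): spring ∉ Upper.
Suppose plug ∉ Blue: no assignment then satisfies all the clues, so plug ∈ Blue.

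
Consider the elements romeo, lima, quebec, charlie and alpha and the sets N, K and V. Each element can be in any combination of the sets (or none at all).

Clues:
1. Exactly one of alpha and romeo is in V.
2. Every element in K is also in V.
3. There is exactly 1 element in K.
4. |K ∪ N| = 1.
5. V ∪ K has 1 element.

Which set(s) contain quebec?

quebec: none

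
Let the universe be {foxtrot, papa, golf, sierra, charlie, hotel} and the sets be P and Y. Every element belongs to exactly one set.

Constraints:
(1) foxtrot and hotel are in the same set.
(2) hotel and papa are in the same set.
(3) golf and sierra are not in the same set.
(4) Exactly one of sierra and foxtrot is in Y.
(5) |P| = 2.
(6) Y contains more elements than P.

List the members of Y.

Y = {foxtrot, golf, hotel, papa}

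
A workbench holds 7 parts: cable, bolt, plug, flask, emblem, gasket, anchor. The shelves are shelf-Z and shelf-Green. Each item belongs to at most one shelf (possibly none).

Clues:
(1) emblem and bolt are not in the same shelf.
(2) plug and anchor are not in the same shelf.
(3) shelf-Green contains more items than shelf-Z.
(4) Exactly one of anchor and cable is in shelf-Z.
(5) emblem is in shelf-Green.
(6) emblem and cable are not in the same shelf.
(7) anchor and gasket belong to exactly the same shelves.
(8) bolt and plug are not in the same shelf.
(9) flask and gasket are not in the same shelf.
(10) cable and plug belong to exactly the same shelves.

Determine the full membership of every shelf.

shelf-Z = {cable, plug}; shelf-Green = {anchor, emblem, gasket}

From (5): emblem ∈ shelf-Green.
(1): bolt ∉ shelf-Green.
(6): cable ∉ shelf-Green.
(10): plug matches cable: plug ∉ shelf-Green.
Suppose cable ∉ shelf-Z: no assignment then satisfies all the clues, so cable ∈ shelf-Z.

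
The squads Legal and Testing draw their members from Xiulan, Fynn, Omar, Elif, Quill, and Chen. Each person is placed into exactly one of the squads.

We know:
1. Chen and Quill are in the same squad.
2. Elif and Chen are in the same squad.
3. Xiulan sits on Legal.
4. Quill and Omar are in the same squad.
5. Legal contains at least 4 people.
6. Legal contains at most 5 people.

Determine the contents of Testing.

Testing = {Fynn}

From (3): Xiulan ∈ Legal.
Suppose Fynn ∉ Testing: no assignment then satisfies all the clues, so Fynn ∈ Testing.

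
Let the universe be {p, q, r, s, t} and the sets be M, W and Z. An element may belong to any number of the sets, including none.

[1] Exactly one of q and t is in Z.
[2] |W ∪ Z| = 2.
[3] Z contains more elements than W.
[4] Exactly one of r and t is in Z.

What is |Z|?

2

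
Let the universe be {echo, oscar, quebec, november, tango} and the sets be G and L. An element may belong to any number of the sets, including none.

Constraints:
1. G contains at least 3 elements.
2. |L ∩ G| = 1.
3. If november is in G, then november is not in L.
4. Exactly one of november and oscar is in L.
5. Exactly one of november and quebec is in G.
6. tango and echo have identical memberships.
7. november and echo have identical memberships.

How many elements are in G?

4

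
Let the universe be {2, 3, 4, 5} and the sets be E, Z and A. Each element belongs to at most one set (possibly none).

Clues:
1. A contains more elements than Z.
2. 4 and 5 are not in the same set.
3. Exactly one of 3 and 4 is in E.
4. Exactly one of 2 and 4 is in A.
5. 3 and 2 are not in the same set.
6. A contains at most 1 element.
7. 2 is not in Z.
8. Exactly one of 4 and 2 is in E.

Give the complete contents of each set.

E = {4}; Z = {}; A = {2}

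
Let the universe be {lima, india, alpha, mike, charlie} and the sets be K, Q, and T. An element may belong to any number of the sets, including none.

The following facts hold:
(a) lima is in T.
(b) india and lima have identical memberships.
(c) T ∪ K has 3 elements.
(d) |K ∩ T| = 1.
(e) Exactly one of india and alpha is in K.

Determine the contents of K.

K = {alpha}

From (a): lima ∈ T.
(b): india matches lima: india ∈ T.
Suppose lima ∈ K: no assignment then satisfies all the clues, so lima ∉ K.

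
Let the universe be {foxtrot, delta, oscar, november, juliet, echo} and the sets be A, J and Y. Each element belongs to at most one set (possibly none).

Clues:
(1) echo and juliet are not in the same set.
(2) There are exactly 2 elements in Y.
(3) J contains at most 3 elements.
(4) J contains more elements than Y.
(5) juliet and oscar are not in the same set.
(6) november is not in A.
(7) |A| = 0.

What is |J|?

3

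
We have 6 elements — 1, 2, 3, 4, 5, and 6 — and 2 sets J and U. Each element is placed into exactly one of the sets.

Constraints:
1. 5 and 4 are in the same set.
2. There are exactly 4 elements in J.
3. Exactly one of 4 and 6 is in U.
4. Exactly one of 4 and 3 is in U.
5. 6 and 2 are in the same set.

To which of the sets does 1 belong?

1: J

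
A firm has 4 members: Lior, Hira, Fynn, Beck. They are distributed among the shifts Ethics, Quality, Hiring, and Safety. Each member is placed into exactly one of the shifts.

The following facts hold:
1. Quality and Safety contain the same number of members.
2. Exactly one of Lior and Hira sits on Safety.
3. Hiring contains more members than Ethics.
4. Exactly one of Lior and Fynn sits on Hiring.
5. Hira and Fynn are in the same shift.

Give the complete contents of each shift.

Ethics = {}; Quality = {Beck}; Hiring = {Fynn, Hira}; Safety = {Lior}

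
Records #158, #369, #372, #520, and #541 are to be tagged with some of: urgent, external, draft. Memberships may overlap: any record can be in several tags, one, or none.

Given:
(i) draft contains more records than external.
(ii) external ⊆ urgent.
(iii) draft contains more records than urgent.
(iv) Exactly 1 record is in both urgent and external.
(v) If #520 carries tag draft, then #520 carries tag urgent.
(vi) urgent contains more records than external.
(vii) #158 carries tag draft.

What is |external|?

1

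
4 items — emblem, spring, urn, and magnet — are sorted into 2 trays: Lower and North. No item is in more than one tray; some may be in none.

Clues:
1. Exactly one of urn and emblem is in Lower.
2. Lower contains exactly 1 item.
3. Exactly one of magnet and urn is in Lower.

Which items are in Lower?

Lower = {urn}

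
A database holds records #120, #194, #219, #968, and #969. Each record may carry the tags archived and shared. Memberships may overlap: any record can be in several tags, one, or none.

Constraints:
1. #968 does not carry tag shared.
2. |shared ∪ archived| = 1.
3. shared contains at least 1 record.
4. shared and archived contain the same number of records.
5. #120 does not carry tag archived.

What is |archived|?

From (1): #968 ∉ shared.
From (5): #120 ∉ archived.
Suppose #120 ∈ shared: no assignment then satisfies all the clues, so #120 ∉ shared.

1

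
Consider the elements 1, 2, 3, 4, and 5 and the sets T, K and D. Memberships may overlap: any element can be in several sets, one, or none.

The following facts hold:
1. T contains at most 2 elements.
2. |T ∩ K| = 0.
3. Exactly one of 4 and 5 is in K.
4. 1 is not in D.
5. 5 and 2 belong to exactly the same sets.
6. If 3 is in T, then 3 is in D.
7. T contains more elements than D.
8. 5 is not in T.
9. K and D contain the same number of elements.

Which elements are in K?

K = {4}

From (4): 1 ∉ D.
From (8): 5 ∉ T.
(5): 2 matches 5: 2 ∉ T.
Suppose 1 ∈ K: no assignment then satisfies all the clues, so 1 ∉ K.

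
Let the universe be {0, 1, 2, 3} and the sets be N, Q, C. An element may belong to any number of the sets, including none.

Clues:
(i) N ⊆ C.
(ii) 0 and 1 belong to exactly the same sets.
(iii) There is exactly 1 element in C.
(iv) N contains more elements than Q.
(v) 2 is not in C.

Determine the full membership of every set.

From (v): 2 ∉ C.
(i) contrapositive: 2 ∉ N.
Suppose 0 ∈ N: no assignment then satisfies all the clues, so 0 ∉ N.

N = {3}; Q = {}; C = {3}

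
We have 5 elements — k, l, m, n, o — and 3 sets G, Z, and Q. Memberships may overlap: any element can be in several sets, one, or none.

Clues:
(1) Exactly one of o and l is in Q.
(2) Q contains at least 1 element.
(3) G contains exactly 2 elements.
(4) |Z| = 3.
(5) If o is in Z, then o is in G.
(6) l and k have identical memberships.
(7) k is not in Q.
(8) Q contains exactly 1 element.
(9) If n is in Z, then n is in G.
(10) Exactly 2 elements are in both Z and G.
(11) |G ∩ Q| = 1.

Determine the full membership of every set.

G = {n, o}; Z = {m, n, o}; Q = {o}

From (7): k ∉ Q.
(6): l matches k: l ∉ Q.
(1) (exactly one): o ∈ Q.
(8): Q already has 1, so the rest are out.
Suppose k ∈ G: no assignment then satisfies all the clues, so k ∉ G.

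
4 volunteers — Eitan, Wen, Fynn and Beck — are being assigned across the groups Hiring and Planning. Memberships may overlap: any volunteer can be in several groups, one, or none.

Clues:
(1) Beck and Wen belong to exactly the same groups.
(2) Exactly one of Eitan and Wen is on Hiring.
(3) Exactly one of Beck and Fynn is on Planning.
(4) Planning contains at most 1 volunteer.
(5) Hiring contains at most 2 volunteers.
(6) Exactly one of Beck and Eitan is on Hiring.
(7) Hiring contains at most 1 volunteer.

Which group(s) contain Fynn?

Fynn: Planning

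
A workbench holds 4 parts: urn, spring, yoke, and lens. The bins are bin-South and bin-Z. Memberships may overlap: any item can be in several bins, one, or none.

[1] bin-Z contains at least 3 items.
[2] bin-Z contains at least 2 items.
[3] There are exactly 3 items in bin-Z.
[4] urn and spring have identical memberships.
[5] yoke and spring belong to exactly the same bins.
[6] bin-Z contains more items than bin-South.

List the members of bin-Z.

bin-Z = {spring, urn, yoke}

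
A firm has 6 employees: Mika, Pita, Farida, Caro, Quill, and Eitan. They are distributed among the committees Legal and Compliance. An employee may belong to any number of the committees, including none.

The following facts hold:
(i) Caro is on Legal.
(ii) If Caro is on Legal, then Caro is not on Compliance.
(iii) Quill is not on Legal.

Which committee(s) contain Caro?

Caro: Legal

From (i): Caro ∈ Legal.
From (iii): Quill ∉ Legal.
(ii): Caro ∉ Compliance.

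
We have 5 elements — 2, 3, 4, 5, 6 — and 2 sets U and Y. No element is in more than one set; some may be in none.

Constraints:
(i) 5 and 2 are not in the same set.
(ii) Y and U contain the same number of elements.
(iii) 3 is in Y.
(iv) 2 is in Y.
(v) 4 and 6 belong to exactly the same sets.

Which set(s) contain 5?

5: none

From (iii): 3 ∈ Y.
From (iv): 2 ∈ Y.
(i): 5 ∉ Y.
Suppose 5 ∈ U: no assignment then satisfies all the clues, so 5 ∉ U.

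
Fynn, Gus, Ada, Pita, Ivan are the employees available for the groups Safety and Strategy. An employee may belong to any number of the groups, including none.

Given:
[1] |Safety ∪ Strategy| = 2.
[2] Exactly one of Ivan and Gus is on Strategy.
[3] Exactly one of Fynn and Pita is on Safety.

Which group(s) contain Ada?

Ada: none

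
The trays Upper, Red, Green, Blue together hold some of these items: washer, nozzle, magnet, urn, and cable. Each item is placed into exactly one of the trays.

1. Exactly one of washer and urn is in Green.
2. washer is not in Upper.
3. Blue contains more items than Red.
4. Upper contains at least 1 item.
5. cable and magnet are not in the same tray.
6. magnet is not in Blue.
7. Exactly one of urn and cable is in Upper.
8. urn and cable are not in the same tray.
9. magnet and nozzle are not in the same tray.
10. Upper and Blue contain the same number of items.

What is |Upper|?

2

From (2): washer ∉ Upper.
From (6): magnet ∉ Blue.
Suppose washer ∈ Red: no assignment then satisfies all the clues, so washer ∉ Red.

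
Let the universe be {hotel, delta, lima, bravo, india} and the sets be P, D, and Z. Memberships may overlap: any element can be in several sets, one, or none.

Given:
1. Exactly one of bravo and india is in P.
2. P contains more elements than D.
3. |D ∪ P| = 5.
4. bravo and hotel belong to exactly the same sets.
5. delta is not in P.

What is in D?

D = {delta, india}

From (5): delta ∉ P.
Suppose hotel ∈ D: no assignment then satisfies all the clues, so hotel ∉ D.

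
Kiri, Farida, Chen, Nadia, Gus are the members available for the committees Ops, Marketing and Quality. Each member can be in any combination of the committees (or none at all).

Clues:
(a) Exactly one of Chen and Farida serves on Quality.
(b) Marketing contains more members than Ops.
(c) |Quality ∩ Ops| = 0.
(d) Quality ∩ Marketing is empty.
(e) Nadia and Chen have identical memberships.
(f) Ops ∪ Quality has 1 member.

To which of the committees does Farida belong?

Farida: Quality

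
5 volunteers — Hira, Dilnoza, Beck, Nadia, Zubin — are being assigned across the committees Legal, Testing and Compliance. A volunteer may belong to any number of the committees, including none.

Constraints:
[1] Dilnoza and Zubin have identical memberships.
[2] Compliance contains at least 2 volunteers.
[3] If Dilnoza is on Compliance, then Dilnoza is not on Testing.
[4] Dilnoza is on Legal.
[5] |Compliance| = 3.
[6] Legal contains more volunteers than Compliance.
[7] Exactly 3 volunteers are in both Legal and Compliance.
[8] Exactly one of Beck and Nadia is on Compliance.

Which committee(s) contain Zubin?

Zubin: Compliance, Legal

From (4): Dilnoza ∈ Legal.
(1): Zubin matches Dilnoza: Zubin ∈ Legal.
Suppose Zubin ∈ Testing: no assignment then satisfies all the clues, so Zubin ∉ Testing.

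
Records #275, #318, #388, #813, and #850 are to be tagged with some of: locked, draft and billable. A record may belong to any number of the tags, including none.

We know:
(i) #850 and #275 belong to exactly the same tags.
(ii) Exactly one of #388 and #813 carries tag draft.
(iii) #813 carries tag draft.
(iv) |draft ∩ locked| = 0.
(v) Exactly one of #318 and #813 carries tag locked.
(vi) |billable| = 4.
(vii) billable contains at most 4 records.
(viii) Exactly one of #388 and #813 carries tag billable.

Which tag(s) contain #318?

From (iii): #813 ∈ draft.
(ii) (exactly one): #388 ∉ draft.
Suppose #318 ∉ locked: no assignment then satisfies all the clues, so #318 ∈ locked.

#318: billable, locked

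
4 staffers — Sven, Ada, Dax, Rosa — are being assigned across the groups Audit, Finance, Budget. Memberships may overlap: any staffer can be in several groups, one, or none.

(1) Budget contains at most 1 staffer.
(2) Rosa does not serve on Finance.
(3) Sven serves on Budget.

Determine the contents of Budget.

From (2): Rosa ∉ Finance.
From (3): Sven ∈ Budget.
(1): Budget already has 1, so the rest are out.

Budget = {Sven}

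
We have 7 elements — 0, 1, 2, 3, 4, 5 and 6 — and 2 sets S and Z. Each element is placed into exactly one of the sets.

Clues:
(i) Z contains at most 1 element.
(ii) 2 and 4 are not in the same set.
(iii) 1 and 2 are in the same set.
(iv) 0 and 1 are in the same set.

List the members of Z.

Z = {4}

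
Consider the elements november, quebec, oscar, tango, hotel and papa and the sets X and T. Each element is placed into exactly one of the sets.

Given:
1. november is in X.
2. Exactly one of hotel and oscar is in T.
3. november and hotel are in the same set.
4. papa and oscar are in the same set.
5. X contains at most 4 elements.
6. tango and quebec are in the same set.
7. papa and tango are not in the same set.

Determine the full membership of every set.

X = {hotel, november, quebec, tango}; T = {oscar, papa}

From (1): november ∈ X.
(3): hotel matches november: hotel ∈ X.
(2) (exactly one): oscar ∈ T.
(4): papa matches oscar: papa ∉ X.
(4): papa matches oscar: papa ∈ T.
(7): tango ∉ T.
Only one set left: tango ∈ X.
(6): quebec matches tango: quebec ∈ X.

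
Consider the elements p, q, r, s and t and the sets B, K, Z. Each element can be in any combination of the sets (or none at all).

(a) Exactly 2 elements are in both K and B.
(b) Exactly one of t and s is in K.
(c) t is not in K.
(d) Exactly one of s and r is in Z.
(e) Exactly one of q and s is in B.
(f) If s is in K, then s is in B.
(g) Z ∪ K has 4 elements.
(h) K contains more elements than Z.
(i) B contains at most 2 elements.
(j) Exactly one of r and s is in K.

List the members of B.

From (c): t ∉ K.
(b) (exactly one): s ∈ K.
(f): s ∈ B.
(j) (exactly one): r ∉ K.
(e) (exactly one): q ∉ B.
Suppose p ∉ B: no assignment then satisfies all the clues, so p ∈ B.

B = {p, s}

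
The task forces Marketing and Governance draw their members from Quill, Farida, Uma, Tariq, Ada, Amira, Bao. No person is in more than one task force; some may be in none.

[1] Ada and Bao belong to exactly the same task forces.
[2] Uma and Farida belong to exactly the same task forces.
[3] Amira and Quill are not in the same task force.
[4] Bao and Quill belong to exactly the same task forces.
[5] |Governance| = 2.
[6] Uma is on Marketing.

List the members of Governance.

From (6): Uma ∈ Marketing.
(2): Farida matches Uma: Farida ∈ Marketing.
Suppose Quill ∈ Governance: no assignment then satisfies all the clues, so Quill ∉ Governance.

Governance = {Amira, Tariq}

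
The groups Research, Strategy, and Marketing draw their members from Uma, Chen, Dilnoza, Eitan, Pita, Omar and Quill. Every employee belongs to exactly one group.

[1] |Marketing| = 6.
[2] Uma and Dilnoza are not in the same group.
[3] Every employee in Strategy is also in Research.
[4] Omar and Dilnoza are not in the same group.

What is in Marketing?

Marketing = {Chen, Eitan, Omar, Pita, Quill, Uma}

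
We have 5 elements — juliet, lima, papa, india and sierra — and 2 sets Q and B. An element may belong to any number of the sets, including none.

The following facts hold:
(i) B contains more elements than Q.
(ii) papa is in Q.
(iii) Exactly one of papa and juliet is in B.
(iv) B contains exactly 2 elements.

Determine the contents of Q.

Q = {papa}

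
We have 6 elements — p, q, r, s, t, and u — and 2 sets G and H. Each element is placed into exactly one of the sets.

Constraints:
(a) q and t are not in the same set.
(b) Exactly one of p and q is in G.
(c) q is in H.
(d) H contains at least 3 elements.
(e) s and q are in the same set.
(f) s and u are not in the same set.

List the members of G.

From (c): q ∈ H.
(a): t ∉ H.
(b) (exactly one): p ∈ G.
(e): s matches q: s ∉ G.
(e): s matches q: s ∈ H.
(f): u ∉ H.
Only one set left: t ∈ G.
Only one set left: u ∈ G.
(d): only 3 candidates remain for H, so all are in.

G = {p, t, u}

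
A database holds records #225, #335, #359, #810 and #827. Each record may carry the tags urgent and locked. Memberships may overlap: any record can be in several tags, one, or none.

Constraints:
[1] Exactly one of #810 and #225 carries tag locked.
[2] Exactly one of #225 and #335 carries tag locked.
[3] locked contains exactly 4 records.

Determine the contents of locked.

locked = {#335, #359, #810, #827}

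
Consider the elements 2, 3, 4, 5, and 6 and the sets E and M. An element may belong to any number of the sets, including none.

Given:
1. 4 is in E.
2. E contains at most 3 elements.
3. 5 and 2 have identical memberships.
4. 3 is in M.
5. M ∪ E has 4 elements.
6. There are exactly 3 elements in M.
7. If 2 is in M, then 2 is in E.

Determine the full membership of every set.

E = {2, 4, 5}; M = {2, 3, 5}

From (1): 4 ∈ E.
From (4): 3 ∈ M.
Suppose 2 ∉ E: no assignment then satisfies all the clues, so 2 ∈ E.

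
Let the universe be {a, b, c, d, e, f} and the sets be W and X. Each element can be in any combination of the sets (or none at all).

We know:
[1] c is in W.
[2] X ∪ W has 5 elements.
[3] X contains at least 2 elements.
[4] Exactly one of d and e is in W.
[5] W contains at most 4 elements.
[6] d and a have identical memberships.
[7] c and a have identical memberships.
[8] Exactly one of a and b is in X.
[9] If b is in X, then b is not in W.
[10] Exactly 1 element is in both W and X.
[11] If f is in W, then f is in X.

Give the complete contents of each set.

W = {a, c, d, f}; X = {b, f}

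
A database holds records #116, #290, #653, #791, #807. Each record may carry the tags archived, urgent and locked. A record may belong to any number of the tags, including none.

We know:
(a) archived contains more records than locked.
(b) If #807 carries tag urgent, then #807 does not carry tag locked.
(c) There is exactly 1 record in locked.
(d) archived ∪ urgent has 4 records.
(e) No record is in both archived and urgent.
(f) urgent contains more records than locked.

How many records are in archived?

2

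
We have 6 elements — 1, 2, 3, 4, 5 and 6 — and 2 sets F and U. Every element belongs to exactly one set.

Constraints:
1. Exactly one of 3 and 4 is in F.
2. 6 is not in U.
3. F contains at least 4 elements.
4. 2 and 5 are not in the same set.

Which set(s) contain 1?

1: F

From (2): 6 ∉ U.
Only one set left: 6 ∈ F.
Suppose 1 ∉ F: no assignment then satisfies all the clues, so 1 ∈ F.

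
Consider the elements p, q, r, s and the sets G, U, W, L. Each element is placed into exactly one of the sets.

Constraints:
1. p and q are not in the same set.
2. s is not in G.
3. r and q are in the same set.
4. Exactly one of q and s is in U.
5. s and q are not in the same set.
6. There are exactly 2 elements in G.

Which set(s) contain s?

s: U

From (2): s ∉ G.
Suppose s ∉ U: no assignment then satisfies all the clues, so s ∈ U.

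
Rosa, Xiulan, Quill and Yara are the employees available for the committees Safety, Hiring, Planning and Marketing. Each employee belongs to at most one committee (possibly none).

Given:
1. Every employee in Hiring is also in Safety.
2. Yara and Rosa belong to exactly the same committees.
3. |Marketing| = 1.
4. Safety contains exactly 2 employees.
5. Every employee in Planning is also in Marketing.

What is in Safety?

Safety = {Rosa, Yara}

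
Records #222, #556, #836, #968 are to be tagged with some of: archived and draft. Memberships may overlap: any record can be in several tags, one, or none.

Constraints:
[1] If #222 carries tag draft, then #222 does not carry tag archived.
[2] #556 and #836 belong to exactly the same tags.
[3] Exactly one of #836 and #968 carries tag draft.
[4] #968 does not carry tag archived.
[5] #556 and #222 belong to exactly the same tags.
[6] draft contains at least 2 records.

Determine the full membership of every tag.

archived = {}; draft = {#222, #556, #836}

From (4): #968 ∉ archived.
Suppose #222 ∈ archived: no assignment then satisfies all the clues, so #222 ∉ archived.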